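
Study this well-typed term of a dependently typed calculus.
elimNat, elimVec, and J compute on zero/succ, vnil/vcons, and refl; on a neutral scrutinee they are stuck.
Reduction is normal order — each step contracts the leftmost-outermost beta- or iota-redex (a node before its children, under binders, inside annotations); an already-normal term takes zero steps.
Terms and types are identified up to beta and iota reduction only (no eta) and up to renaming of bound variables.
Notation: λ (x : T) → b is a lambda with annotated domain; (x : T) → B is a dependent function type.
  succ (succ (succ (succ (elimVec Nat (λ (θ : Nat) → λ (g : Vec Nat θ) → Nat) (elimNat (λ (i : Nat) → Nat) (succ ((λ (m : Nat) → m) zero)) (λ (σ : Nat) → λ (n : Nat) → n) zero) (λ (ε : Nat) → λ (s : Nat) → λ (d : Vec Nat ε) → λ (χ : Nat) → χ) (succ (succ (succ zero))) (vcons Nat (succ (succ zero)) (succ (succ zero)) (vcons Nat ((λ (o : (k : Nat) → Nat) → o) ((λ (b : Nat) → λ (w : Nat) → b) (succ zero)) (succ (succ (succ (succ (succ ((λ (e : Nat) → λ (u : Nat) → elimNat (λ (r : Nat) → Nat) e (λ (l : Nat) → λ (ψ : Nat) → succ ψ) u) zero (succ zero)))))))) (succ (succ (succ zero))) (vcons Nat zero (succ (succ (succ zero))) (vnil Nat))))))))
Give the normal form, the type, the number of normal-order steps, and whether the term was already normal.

normal form:
  succ (succ (succ (succ (succ zero))))
type:
  Nat
reduction steps (normal order): 18
already normal: no
first contracted redex: an elimVec iota-redex


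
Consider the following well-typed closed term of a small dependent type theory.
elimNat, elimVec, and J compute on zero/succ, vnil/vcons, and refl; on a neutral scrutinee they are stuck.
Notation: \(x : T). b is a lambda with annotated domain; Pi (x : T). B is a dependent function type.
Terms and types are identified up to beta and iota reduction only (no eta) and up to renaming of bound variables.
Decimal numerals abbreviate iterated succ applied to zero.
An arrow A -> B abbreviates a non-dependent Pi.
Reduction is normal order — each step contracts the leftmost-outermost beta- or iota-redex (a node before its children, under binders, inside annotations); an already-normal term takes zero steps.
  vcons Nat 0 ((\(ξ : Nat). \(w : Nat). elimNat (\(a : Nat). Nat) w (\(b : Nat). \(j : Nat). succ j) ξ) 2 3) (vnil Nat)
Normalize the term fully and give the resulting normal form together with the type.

reduced normal form:
  vcons Nat 0 5 (vnil Nat)
type:
  Vec Nat 1
observation: the first redex contracted is a beta-redex; the normal form is reached in 9 normal-order steps.


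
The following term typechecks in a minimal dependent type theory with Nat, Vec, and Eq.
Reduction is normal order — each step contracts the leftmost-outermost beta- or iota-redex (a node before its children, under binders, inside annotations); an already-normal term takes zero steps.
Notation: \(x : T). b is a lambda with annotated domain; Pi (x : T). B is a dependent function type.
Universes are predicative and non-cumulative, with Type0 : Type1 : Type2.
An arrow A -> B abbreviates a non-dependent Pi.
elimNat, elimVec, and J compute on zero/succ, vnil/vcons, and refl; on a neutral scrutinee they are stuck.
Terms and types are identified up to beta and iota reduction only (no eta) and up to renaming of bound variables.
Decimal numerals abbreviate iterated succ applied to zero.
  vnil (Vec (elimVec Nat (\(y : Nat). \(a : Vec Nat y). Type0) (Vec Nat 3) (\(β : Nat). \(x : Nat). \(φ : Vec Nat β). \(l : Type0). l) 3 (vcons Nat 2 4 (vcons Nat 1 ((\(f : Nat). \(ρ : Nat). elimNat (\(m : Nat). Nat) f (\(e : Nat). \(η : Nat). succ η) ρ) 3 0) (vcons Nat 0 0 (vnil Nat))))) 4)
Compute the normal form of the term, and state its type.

resulting normal form:
  vnil (Vec (Vec Nat 3) 4)
inferred type:
  Vec (Vec (Vec Nat 3) 4) 0
observation: reduction starts at an elimVec iota-redex, and 16 normal-order steps reach the normal form.


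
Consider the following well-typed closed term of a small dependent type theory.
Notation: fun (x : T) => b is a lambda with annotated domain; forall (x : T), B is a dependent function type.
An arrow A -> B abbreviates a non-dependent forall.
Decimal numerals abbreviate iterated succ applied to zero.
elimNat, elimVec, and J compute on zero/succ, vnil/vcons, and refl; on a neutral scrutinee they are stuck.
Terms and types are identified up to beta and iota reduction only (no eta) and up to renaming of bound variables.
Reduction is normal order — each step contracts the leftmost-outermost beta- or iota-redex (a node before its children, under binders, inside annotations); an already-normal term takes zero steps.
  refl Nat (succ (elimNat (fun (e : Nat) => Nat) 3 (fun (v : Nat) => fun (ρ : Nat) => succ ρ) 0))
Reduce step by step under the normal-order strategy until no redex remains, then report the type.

reduction (normal order):
  refl Nat (succ (elimNat (fun (e : Nat) => Nat) 3 (fun (v : Nat) => fun (ρ : Nat) => succ ρ) 0))
  ~> refl Nat 4
type:
  Eq Nat 4 4


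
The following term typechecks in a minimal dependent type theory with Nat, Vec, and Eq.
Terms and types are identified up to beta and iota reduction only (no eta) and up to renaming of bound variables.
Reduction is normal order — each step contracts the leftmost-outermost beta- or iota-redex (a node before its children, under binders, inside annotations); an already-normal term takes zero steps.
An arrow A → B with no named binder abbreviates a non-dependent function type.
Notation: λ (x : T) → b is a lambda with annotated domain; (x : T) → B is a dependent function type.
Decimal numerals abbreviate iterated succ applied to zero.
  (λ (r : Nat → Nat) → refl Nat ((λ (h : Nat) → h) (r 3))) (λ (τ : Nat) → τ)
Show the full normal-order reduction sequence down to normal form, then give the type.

reduction (normal order):
  (λ (r : Nat → Nat) → refl Nat ((λ (h : Nat) → h) (r 3))) (λ (τ : Nat) → τ)
  ~> refl Nat ((λ (r : Nat) → r) ((λ (h : Nat) → h) 3))
  ~> refl Nat ((λ (r : Nat) → r) 3)
  ~> refl Nat 3
the term's type:
  Eq Nat 3 3


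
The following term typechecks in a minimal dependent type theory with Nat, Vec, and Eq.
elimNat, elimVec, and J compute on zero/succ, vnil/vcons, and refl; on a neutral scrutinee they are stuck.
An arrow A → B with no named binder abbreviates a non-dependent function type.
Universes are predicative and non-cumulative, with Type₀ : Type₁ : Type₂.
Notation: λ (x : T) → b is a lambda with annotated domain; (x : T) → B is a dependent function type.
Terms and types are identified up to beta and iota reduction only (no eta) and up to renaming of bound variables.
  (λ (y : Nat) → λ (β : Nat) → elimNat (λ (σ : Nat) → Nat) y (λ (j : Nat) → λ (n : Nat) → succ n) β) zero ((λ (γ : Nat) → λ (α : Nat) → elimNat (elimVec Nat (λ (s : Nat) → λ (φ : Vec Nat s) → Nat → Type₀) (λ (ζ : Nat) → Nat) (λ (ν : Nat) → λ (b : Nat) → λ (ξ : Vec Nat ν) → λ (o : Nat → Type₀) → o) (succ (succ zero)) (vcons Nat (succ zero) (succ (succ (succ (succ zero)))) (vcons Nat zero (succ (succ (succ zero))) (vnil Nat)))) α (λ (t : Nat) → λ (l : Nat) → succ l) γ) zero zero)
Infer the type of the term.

the term's type:
  Nat


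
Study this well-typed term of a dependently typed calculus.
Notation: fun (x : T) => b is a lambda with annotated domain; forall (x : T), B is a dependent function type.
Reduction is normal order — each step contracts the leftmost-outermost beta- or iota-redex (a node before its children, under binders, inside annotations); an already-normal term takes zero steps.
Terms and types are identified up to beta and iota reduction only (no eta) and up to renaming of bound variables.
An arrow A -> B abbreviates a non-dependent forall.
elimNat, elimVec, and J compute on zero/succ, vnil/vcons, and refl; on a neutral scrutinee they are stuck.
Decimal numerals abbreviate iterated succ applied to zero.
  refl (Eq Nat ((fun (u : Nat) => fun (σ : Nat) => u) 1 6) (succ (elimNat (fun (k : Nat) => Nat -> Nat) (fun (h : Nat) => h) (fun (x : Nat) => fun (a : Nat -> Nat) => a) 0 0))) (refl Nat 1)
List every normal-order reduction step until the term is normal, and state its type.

normal-order reduction sequence:
  refl (Eq Nat ((fun (u : Nat) => fun (σ : Nat) => u) 1 6) (succ (elimNat (fun (k : Nat) => Nat -> Nat) (fun (h : Nat) => h) (fun (x : Nat) => fun (a : Nat -> Nat) => a) 0 0))) (refl Nat 1)
  ~> refl (Eq Nat ((fun (u : Nat) => 1) 6) (succ (elimNat (fun (σ : Nat) => Nat -> Nat) (fun (k : Nat) => k) (fun (h : Nat) => fun (x : Nat -> Nat) => x) 0 0))) (refl Nat 1)
  ~> refl (Eq Nat 1 (succ (elimNat (fun (u : Nat) => Nat -> Nat) (fun (σ : Nat) => σ) (fun (k : Nat) => fun (h : Nat -> Nat) => h) 0 0))) (refl Nat 1)
  ~> refl (Eq Nat 1 (succ ((fun (u : Nat) => u) 0))) (refl Nat 1)
  ~> refl (Eq Nat 1 1) (refl Nat 1)
the term's type:
  Eq (Eq Nat 1 1) (refl Nat 1) (refl Nat 1)


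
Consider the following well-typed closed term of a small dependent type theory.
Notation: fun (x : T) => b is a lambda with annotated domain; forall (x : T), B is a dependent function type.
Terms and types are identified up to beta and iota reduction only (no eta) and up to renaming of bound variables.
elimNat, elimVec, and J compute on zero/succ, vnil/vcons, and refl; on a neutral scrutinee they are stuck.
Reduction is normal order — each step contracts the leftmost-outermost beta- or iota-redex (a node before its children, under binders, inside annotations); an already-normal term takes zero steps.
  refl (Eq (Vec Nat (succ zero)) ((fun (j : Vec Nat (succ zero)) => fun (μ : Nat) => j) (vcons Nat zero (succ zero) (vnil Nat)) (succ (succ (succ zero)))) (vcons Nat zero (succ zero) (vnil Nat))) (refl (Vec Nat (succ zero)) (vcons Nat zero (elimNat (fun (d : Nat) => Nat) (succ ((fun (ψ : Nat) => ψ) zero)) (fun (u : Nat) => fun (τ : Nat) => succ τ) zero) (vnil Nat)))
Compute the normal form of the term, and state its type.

resulting normal form:
  refl (Eq (Vec Nat (succ zero)) (vcons Nat zero (succ zero) (vnil Nat)) (vcons Nat zero (succ zero) (vnil Nat))) (refl (Vec Nat (succ zero)) (vcons Nat zero (succ zero) (vnil Nat)))
the term's type:
  Eq (Eq (Vec Nat (succ zero)) (vcons Nat zero (succ zero) (vnil Nat)) (vcons Nat zero (succ zero) (vnil Nat))) (refl (Vec Nat (succ zero)) (vcons Nat zero (succ zero) (vnil Nat))) (refl (Vec Nat (succ zero)) (vcons Nat zero (succ zero) (vnil Nat)))


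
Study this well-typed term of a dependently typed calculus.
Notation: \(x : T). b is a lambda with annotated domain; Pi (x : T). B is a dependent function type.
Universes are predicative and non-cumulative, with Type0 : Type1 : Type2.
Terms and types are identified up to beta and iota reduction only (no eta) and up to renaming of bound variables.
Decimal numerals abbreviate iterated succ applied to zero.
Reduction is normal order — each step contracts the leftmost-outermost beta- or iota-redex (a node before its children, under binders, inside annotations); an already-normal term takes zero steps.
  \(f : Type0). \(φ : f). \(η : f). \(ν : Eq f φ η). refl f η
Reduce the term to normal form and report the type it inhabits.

reduced normal form:
  \(f : Type0). \(φ : f). \(η : f). \(ν : Eq f φ η). refl f η
type:
  Pi (f : Type0). Pi (φ : f). Pi (η : f). Pi (ν : Eq f φ η). Eq f η η


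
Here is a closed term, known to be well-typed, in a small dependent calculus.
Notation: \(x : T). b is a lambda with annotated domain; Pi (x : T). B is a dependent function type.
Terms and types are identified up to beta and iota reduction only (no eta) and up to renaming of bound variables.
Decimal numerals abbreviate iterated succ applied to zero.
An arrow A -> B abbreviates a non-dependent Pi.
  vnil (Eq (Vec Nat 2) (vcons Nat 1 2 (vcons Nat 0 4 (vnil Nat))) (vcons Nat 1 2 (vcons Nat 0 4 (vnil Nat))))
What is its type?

the term's type:
  Vec (Eq (Vec Nat 2) (vcons Nat 1 2 (vcons Nat 0 4 (vnil Nat))) (vcons Nat 1 2 (vcons Nat 0 4 (vnil Nat)))) 0


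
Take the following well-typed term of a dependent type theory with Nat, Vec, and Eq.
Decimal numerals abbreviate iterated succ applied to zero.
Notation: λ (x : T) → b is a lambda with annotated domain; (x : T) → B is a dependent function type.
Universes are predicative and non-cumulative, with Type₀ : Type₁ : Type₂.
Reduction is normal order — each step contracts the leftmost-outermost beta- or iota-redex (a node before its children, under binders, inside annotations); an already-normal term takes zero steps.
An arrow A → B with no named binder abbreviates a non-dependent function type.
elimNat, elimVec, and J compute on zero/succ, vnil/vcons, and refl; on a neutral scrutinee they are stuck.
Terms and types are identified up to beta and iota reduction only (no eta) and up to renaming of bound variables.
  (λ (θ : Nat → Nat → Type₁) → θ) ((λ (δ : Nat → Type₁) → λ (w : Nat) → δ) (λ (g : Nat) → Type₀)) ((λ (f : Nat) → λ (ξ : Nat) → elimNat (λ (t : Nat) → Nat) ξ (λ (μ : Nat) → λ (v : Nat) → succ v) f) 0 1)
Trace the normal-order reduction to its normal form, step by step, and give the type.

normal-order reduction sequence:
  (λ (θ : Nat → Nat → Type₁) → θ) ((λ (δ : Nat → Type₁) → λ (w : Nat) → δ) (λ (g : Nat) → Type₀)) ((λ (f : Nat) → λ (ξ : Nat) → elimNat (λ (t : Nat) → Nat) ξ (λ (μ : Nat) → λ (v : Nat) → succ v) f) 0 1)
  ~> (λ (θ : Nat → Type₁) → λ (δ : Nat) → θ) (λ (w : Nat) → Type₀) ((λ (g : Nat) → λ (f : Nat) → elimNat (λ (ξ : Nat) → Nat) f (λ (t : Nat) → λ (μ : Nat) → succ μ) g) 0 1)
  ~> (λ (θ : Nat) → λ (δ : Nat) → Type₀) ((λ (w : Nat) → λ (g : Nat) → elimNat (λ (f : Nat) → Nat) g (λ (ξ : Nat) → λ (t : Nat) → succ t) w) 0 1)
  ~> λ (θ : Nat) → Type₀
type:
  Nat → Type₁


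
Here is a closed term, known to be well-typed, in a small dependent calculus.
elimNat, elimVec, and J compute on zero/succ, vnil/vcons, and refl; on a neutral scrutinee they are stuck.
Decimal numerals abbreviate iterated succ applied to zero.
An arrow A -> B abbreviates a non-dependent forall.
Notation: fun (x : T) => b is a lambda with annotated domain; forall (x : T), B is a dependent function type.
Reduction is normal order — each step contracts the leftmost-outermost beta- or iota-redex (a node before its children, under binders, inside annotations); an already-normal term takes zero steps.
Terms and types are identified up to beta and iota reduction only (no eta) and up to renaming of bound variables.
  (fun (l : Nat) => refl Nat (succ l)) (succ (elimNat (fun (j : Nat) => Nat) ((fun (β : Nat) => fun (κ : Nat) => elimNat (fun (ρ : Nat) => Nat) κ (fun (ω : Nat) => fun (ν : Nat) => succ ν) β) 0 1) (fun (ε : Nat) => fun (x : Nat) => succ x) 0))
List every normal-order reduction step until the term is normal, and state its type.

reduction (normal order):
  (fun (l : Nat) => refl Nat (succ l)) (succ (elimNat (fun (j : Nat) => Nat) ((fun (β : Nat) => fun (κ : Nat) => elimNat (fun (ρ : Nat) => Nat) κ (fun (ω : Nat) => fun (ν : Nat) => succ ν) β) 0 1) (fun (ε : Nat) => fun (x : Nat) => succ x) 0))
  ~> refl Nat (succ (succ (elimNat (fun (l : Nat) => Nat) ((fun (j : Nat) => fun (β : Nat) => elimNat (fun (κ : Nat) => Nat) β (fun (ρ : Nat) => fun (ω : Nat) => succ ω) j) 0 1) (fun (ν : Nat) => fun (ε : Nat) => succ ε) 0)))
  ~> refl Nat (succ (succ ((fun (l : Nat) => fun (j : Nat) => elimNat (fun (β : Nat) => Nat) j (fun (κ : Nat) => fun (ρ : Nat) => succ ρ) l) 0 1)))
  ~> refl Nat (succ (succ ((fun (l : Nat) => elimNat (fun (j : Nat) => Nat) l (fun (β : Nat) => fun (κ : Nat) => succ κ) 0) 1)))
  ~> refl Nat (succ (succ (elimNat (fun (l : Nat) => Nat) 1 (fun (j : Nat) => fun (β : Nat) => succ β) 0)))
  ~> refl Nat 3
inferred type:
  Eq Nat 3 3


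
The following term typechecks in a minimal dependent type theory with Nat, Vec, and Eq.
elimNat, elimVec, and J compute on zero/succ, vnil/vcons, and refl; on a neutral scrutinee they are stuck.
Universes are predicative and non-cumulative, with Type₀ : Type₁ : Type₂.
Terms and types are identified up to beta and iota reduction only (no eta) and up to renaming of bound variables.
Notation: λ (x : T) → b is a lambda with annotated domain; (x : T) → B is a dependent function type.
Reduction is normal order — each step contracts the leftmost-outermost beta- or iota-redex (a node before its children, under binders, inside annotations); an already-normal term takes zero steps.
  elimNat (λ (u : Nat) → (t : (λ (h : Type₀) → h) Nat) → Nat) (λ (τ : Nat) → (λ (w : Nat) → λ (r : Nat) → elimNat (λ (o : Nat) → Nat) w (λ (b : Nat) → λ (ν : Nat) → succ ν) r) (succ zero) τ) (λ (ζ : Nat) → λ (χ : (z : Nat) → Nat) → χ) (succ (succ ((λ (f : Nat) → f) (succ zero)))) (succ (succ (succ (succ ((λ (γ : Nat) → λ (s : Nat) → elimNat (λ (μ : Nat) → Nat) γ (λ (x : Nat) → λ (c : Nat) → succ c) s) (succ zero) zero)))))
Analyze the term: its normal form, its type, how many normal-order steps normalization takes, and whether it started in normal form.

resulting normal form:
  succ (succ (succ (succ (succ (succ zero)))))
type:
  Nat
steps to reach normal form (normal order): 34
term was already normal: no
first redex: an elimNat iota-redex


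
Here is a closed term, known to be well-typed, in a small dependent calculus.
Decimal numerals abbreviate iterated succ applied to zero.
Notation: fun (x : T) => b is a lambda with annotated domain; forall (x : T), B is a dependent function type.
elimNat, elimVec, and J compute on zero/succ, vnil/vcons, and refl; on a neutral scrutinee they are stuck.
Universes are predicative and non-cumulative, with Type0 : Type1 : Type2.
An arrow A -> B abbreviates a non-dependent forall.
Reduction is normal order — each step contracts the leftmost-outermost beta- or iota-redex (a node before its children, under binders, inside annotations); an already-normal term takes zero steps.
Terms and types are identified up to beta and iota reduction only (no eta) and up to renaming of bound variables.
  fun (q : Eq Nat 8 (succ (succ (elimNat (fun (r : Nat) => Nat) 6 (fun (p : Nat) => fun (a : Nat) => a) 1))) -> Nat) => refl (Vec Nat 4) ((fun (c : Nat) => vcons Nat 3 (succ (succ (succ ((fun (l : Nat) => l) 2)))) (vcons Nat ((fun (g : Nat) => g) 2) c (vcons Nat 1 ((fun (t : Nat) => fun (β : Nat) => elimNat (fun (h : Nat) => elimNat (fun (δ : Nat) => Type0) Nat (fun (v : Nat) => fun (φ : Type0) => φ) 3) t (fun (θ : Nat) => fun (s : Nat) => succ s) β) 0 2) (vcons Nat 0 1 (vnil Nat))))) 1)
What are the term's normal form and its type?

normal form:
  fun (q : Eq Nat 8 8 -> Nat) => refl (Vec Nat 4) (vcons Nat 3 5 (vcons Nat 2 1 (vcons Nat 1 2 (vcons Nat 0 1 (vnil Nat)))))
the term's type:
  (Eq Nat 8 8 -> Nat) -> Eq (Vec Nat 4) (vcons Nat 3 5 (vcons Nat 2 1 (vcons Nat 1 2 (vcons Nat 0 1 (vnil Nat))))) (vcons Nat 3 5 (vcons Nat 2 1 (vcons Nat 1 2 (vcons Nat 0 1 (vnil Nat)))))


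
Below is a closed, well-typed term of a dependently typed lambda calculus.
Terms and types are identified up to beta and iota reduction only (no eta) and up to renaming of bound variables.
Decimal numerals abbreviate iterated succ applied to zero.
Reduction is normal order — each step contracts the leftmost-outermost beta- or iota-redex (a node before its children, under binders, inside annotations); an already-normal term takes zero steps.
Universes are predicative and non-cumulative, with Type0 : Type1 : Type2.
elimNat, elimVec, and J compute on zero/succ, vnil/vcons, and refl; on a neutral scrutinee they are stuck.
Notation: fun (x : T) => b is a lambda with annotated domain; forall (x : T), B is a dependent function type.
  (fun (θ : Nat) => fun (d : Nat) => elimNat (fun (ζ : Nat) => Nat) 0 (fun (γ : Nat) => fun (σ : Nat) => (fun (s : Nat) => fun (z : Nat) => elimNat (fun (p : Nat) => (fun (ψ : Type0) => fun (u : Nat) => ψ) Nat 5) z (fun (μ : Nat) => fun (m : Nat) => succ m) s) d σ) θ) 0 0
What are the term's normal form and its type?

reduced normal form:
  0
type:
  Nat
observation: reduction starts at a beta-redex, and 3 normal-order steps reach the normal form.


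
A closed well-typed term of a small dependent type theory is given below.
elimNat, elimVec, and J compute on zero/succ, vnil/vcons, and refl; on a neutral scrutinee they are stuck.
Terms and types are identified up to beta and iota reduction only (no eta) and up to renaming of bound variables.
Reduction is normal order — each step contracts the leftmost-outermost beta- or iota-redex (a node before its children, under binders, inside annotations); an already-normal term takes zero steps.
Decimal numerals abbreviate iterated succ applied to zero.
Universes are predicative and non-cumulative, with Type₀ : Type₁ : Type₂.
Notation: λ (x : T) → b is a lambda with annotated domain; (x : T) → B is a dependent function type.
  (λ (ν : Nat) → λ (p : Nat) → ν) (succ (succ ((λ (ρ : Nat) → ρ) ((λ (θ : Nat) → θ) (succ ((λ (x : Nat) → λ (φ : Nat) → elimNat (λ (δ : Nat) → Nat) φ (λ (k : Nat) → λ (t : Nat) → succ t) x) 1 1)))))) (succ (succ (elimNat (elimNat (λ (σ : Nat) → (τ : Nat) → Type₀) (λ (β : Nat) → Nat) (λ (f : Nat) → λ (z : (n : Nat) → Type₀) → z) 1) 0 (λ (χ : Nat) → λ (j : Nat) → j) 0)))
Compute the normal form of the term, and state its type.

resulting normal form:
  5
inferred type:
  Nat
observation: the term reaches its normal form after 10 normal-order steps.


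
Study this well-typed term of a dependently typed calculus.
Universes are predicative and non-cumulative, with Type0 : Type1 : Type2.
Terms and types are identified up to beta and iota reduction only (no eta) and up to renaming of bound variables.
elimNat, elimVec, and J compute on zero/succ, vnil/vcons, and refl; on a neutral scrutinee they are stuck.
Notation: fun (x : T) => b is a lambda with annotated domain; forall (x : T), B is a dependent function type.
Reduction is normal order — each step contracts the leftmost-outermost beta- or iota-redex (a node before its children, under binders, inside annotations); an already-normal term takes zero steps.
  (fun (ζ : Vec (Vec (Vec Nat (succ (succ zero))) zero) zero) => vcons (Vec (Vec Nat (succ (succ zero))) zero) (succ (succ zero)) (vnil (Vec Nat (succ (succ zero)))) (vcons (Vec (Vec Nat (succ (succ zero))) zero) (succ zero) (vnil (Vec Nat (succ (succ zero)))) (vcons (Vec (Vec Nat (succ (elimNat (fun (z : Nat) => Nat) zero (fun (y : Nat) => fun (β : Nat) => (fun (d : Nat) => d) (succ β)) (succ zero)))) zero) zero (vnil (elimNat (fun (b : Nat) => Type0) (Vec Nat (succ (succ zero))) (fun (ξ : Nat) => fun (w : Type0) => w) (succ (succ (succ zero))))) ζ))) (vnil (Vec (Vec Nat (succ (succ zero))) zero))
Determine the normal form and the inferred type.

reduced normal form:
  vcons (Vec (Vec Nat (succ (succ zero))) zero) (succ (succ zero)) (vnil (Vec Nat (succ (succ zero)))) (vcons (Vec (Vec Nat (succ (succ zero))) zero) (succ zero) (vnil (Vec Nat (succ (succ zero)))) (vcons (Vec (Vec Nat (succ (succ zero))) zero) zero (vnil (Vec Nat (succ (succ zero)))) (vnil (Vec (Vec Nat (succ (succ zero))) zero))))
type:
  Vec (Vec (Vec Nat (succ (succ zero))) zero) (succ (succ (succ zero)))


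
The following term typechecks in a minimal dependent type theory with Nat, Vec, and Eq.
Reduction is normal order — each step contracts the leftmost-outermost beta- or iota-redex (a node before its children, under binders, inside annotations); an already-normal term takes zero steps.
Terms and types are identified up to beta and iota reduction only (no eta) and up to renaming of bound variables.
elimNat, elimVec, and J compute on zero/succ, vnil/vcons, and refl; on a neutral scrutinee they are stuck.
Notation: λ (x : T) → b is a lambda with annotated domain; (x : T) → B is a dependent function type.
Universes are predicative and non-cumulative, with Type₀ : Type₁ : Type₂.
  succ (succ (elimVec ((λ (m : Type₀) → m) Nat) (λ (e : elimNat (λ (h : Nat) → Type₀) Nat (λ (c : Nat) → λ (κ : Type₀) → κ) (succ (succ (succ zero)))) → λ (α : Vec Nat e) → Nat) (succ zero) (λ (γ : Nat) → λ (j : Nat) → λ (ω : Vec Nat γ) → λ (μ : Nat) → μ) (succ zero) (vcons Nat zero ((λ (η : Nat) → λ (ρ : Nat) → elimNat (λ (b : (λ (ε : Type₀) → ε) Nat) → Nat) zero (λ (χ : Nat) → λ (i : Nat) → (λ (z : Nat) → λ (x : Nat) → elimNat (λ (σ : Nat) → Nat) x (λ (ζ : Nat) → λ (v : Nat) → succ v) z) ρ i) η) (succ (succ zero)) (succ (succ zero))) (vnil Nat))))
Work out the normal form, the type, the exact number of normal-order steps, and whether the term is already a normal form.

reduced normal form:
  succ (succ (succ zero))
the term's type:
  Nat
normal-order step count: 6
started in normal form: no
first redex: an elimVec iota-redex


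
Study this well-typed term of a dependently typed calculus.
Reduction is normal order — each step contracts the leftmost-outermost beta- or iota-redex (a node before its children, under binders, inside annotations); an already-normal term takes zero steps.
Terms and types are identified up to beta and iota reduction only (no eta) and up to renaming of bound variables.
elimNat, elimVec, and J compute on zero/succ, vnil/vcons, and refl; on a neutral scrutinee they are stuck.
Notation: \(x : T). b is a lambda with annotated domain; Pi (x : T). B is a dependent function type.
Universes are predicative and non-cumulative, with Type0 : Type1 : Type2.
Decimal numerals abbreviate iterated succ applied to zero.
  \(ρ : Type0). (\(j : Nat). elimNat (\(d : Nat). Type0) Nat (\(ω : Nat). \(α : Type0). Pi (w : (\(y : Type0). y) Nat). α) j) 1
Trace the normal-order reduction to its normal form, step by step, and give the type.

normal-order reduction:
  \(ρ : Type0). (\(j : Nat). elimNat (\(d : Nat). Type0) Nat (\(ω : Nat). \(α : Type0). Pi (w : (\(y : Type0). y) Nat). α) j) 1
  ~> \(ρ : Type0). elimNat (\(j : Nat). Type0) Nat (\(d : Nat). \(ω : Type0). Pi (α : (\(w : Type0). w) Nat). ω) 1
  ~> \(ρ : Type0). (\(j : Nat). \(d : Type0). Pi (ω : (\(α : Type0). α) Nat). d) 0 (elimNat (\(w : Nat). Type0) Nat (\(y : Nat). \(σ : Type0). Pi (r : (\(b : Type0). b) Nat). σ) 0)
  ~> \(ρ : Type0). (\(j : Type0). Pi (d : (\(ω : Type0). ω) Nat). j) (elimNat (\(α : Nat). Type0) Nat (\(w : Nat). \(y : Type0). Pi (σ : (\(r : Type0). r) Nat). y) 0)
  ~> \(ρ : Type0). Pi (j : (\(d : Type0). d) Nat). elimNat (\(ω : Nat). Type0) Nat (\(α : Nat). \(w : Type0). Pi (y : (\(σ : Type0). σ) Nat). w) 0
  ~> \(ρ : Type0). Pi (j : Nat). elimNat (\(d : Nat). Type0) Nat (\(ω : Nat). \(α : Type0). Pi (w : (\(y : Type0). y) Nat). α) 0
  ~> \(ρ : Type0). Pi (j : Nat). Nat
type:
  Pi (ρ : Type0). Type0


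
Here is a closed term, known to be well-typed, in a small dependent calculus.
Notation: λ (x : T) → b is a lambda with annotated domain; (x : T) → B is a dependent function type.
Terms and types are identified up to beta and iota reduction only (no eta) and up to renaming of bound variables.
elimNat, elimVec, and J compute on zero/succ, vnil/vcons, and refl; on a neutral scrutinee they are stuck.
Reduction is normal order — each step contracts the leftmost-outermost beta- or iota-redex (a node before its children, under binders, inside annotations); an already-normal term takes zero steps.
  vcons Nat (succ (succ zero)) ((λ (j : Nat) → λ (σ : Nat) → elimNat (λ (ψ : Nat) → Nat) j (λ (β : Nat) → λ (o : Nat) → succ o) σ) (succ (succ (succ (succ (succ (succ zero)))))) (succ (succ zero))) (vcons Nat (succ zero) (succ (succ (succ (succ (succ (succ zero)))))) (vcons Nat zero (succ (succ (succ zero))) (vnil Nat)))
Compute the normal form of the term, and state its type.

resulting normal form:
  vcons Nat (succ (succ zero)) (succ (succ (succ (succ (succ (succ (succ (succ zero)))))))) (vcons Nat (succ zero) (succ (succ (succ (succ (succ (succ zero)))))) (vcons Nat zero (succ (succ (succ zero))) (vnil Nat)))
type:
  Vec Nat (succ (succ (succ zero)))
observation: the leftmost-outermost redex is a beta-redex, and normalization takes 9 steps.


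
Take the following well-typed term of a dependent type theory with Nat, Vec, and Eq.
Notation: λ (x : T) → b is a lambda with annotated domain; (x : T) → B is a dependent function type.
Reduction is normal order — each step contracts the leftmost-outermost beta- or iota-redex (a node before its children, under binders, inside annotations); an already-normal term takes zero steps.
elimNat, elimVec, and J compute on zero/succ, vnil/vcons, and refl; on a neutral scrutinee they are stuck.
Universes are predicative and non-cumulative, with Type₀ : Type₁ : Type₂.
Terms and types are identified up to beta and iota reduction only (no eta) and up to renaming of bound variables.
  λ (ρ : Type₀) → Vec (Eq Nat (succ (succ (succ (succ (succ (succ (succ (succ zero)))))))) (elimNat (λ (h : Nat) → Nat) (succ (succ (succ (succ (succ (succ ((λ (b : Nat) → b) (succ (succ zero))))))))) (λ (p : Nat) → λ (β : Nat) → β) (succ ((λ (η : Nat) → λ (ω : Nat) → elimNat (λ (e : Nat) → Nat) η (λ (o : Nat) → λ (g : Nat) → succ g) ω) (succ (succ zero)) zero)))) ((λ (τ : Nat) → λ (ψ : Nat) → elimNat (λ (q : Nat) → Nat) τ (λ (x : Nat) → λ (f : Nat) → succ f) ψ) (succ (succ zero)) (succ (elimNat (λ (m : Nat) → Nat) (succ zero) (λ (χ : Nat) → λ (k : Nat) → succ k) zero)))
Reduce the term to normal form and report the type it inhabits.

reduced normal form:
  λ (ρ : Type₀) → Vec (Eq Nat (succ (succ (succ (succ (succ (succ (succ (succ zero)))))))) (succ (succ (succ (succ (succ (succ (succ (succ zero))))))))) (succ (succ (succ (succ zero))))
the term's type:
  (ρ : Type₀) → Type₀
observation: the first redex contracted is an elimNat iota-redex; the normal form is reached in 24 normal-order steps.


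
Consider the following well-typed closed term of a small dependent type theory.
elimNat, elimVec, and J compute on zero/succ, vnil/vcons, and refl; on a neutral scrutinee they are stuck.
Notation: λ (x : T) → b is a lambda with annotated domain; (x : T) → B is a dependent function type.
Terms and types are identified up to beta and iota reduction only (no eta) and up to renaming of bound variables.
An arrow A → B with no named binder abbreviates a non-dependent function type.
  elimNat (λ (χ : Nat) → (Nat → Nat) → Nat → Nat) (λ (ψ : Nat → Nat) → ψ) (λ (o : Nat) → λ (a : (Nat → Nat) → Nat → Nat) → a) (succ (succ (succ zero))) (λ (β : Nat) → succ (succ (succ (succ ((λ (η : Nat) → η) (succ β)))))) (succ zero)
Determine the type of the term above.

type:
  Nat


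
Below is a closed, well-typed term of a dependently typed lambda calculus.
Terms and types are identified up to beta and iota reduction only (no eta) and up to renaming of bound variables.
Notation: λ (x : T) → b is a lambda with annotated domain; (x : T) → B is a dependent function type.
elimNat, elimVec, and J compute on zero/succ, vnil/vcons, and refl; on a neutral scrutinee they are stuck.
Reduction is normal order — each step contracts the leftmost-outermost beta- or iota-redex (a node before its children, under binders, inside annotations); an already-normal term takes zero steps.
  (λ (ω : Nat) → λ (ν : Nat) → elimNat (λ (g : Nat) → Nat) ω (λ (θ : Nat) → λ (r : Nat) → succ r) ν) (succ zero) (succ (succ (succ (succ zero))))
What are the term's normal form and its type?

reduced normal form:
  succ (succ (succ (succ (succ zero))))
inferred type:
  Nat


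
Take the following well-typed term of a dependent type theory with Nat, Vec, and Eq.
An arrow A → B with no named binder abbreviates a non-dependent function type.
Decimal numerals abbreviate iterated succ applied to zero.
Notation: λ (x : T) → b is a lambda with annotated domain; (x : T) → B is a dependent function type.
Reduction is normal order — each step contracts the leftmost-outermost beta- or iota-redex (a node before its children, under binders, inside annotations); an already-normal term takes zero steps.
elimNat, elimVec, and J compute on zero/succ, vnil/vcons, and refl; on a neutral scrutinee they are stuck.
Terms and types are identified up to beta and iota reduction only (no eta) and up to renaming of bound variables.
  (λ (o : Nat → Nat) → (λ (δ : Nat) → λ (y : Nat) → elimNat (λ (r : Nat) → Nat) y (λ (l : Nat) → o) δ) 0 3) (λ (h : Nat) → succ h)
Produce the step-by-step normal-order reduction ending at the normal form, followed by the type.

reduction (normal order):
  (λ (o : Nat → Nat) → (λ (δ : Nat) → λ (y : Nat) → elimNat (λ (r : Nat) → Nat) y (λ (l : Nat) → o) δ) 0 3) (λ (h : Nat) → succ h)
  ~> (λ (o : Nat) → λ (δ : Nat) → elimNat (λ (y : Nat) → Nat) δ (λ (r : Nat) → λ (l : Nat) → succ l) o) 0 3
  ~> (λ (o : Nat) → elimNat (λ (δ : Nat) → Nat) o (λ (y : Nat) → λ (r : Nat) → succ r) 0) 3
  ~> elimNat (λ (o : Nat) → Nat) 3 (λ (δ : Nat) → λ (y : Nat) → succ y) 0
  ~> 3
the term's type:
  Nat


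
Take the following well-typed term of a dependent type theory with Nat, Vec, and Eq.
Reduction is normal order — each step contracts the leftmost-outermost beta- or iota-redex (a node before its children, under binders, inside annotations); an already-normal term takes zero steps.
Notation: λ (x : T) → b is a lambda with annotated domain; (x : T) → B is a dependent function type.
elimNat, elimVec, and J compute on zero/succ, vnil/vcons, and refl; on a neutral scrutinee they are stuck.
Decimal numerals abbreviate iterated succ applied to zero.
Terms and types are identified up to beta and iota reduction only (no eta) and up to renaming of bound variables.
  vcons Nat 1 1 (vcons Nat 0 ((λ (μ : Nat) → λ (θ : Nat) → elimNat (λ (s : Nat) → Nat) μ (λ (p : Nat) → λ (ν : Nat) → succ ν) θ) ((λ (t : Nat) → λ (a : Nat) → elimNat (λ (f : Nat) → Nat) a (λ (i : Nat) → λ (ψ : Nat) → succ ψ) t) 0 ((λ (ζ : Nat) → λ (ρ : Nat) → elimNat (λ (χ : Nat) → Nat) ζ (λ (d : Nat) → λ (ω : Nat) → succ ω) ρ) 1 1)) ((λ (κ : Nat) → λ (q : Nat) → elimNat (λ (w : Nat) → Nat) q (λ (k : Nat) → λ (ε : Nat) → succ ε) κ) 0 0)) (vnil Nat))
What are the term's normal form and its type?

reduced normal form:
  vcons Nat 1 1 (vcons Nat 0 2 (vnil Nat))
the term's type:
  Vec Nat 2
observation: reduction starts at a beta-redex, and 15 normal-order steps reach the normal form.


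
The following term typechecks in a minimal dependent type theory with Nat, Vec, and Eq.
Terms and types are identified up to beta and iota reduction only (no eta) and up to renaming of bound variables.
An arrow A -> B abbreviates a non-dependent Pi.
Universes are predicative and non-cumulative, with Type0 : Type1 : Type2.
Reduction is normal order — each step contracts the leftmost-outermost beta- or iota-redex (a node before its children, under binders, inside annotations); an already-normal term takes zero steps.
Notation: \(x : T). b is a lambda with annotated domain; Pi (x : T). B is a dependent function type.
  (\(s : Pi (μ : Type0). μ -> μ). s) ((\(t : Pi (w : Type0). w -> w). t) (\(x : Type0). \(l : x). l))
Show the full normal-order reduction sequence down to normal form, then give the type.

reduction (normal order):
  (\(s : Pi (μ : Type0). μ -> μ). s) ((\(t : Pi (w : Type0). w -> w). t) (\(x : Type0). \(l : x). l))
  ~> (\(s : Pi (μ : Type0). μ -> μ). s) (\(t : Type0). \(w : t). w)
  ~> \(s : Type0). \(μ : s). μ
type:
  Pi (s : Type0). s -> s


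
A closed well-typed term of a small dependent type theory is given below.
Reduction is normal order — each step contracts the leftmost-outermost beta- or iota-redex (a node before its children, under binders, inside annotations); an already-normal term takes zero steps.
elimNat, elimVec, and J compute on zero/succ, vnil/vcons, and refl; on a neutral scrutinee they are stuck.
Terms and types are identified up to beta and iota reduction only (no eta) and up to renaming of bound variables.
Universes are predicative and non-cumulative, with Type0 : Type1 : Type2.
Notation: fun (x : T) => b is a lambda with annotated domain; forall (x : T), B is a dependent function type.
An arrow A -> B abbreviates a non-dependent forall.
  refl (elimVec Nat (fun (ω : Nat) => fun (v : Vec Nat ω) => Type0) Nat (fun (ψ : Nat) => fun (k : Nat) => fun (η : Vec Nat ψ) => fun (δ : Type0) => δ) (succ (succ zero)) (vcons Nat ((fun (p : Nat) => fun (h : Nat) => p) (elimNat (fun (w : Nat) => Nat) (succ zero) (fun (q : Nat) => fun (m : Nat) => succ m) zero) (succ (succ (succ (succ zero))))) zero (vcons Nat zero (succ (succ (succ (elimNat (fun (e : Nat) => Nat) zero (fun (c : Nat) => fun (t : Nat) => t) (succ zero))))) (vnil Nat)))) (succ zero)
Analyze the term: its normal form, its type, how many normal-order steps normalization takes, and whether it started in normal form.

reduced normal form:
  refl Nat (succ zero)
type:
  Eq Nat (succ zero) (succ zero)
normal-order step count: 11
started in normal form: no
first redex: an elimVec iota-redex


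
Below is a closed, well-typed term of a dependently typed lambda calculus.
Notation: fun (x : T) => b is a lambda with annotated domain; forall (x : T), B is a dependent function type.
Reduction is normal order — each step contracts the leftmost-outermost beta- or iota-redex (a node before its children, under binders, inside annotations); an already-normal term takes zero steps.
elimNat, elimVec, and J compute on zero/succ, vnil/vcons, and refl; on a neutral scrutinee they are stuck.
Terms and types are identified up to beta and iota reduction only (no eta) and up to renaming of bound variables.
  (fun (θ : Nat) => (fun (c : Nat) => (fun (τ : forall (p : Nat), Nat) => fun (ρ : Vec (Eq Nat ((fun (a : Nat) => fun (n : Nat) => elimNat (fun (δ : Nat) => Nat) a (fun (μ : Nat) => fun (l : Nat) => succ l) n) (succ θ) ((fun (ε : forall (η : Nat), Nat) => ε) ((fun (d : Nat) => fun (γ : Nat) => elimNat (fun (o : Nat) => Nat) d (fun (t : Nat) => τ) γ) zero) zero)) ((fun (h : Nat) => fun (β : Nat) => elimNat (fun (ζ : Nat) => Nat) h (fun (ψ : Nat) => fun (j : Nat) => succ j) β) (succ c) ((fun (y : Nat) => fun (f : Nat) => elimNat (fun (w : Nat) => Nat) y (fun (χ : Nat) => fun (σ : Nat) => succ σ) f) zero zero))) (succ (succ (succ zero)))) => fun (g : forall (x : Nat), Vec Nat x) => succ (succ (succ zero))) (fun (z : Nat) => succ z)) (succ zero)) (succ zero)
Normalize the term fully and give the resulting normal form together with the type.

reduced normal form:
  fun (θ : Vec (Eq Nat (succ (succ zero)) (succ (succ zero))) (succ (succ (succ zero)))) => fun (c : forall (τ : Nat), Vec Nat τ) => succ (succ (succ zero))
the term's type:
  forall (θ : Vec (Eq Nat (succ (succ zero)) (succ (succ zero))) (succ (succ (succ zero)))), forall (c : forall (τ : Nat), Vec Nat τ), Nat
observation: reduction starts at a beta-redex, and 16 normal-order steps reach the normal form.


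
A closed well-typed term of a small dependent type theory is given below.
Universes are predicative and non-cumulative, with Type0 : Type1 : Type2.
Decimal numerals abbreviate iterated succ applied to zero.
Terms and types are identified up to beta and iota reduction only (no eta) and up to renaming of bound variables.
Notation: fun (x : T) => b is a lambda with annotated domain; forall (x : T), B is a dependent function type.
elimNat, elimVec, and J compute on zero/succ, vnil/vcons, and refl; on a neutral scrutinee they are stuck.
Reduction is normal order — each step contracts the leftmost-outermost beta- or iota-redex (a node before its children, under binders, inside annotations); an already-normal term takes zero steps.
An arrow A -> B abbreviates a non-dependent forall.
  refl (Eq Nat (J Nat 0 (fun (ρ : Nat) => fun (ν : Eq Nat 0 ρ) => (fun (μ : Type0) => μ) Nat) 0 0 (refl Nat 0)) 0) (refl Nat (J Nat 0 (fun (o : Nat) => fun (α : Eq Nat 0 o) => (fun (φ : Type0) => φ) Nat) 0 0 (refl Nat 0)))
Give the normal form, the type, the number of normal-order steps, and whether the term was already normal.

normal form:
  refl (Eq Nat 0 0) (refl Nat 0)
inferred type:
  Eq (Eq Nat 0 0) (refl Nat 0) (refl Nat 0)
reduction steps (normal order): 2
already normal: no
first contracted redex: a J iota-redex
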